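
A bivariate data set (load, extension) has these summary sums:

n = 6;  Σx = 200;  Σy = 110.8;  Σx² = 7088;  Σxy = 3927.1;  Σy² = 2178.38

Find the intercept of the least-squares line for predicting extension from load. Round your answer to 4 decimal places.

Sxx = Σx² − (Σx)²/n = 7088 − 6666.666667 = 421.333333
Sxy = Σxy − (Σx)(Σy)/n = 3927.1 − 3693.333333 = 233.766667
b = Sxy/Sxx = 233.766667/421.333333 = 0.554826
a = ȳ − b·x̄ = 18.466667 − 0.554826·33.333333 = -0.027532

-0.0275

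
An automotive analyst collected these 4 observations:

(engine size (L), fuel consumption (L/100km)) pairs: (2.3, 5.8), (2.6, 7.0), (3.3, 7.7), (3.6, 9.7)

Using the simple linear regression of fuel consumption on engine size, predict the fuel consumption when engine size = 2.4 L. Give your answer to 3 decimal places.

6.147

n = 4, Σx = 11.8, Σy = 30.2, Σxy = 91.87, Σx² = 35.9
Sxx = Σx² − (Σx)²/n = 35.9 − 34.81 = 1.09
Sxy = Σxy − (Σx)(Σy)/n = 91.87 − 89.09 = 2.78
b = Sxy/Sxx = 2.78/1.09 = 2.550459
a = ȳ − b·x̄ = 7.55 − 2.550459·2.95 = 0.026147
ŷ(2.4) = a + b·2.4 = 0.026147 + 2.550459·2.4 = 6.147248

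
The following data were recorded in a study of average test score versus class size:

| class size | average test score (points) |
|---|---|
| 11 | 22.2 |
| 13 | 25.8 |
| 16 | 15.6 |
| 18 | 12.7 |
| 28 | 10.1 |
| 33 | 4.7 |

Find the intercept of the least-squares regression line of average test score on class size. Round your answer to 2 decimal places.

n = 6, Σx = 119, Σy = 91.1, Σxy = 1495.7, Σx² = 2743
Sxx = Σx² − (Σx)²/n = 2743 − 2360.166667 = 382.833333
Sxy = Σxy − (Σx)(Σy)/n = 1495.7 − 1806.816667 = -311.116667
b = Sxy/Sxx = -311.116667/382.833333 = -0.812669
a = ȳ − b·x̄ = 15.183333 − (-0.812669)·19.833333 = 31.301263

31.30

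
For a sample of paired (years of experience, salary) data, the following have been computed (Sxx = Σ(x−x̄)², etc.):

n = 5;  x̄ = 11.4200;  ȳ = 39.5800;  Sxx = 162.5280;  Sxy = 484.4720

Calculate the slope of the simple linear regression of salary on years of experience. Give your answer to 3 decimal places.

b = Sxy/Sxx = 484.472/162.528 = 2.980853

2.981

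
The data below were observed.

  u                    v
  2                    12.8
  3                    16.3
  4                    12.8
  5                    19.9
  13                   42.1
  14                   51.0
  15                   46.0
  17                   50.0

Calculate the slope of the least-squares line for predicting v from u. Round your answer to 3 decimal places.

2.762

n = 8, Σx = 73, Σy = 250.9, Σxy = 3026.5, Σx² = 933
Sxx = Σx² − (Σx)²/n = 933 − 666.125 = 266.875
Sxy = Σxy − (Σx)(Σy)/n = 3026.5 − 2289.4625 = 737.0375
b = Sxy/Sxx = 737.0375/266.875 = 2.761733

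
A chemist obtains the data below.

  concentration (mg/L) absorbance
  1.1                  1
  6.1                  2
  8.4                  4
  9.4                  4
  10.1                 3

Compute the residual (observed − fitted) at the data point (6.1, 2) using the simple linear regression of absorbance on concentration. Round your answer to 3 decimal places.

n = 5, Σx = 35.1, Σy = 14, Σxy = 114.8, Σx² = 299.35
Sxx = Σx² − (Σx)²/n = 299.35 − 246.402 = 52.948
Sxy = Σxy − (Σx)(Σy)/n = 114.8 − 98.28 = 16.52
b = Sxy/Sxx = 16.52/52.948 = 0.312004
a = ȳ − b·x̄ = 2.8 − 0.312004·7.02 = 0.609730
ŷ(6.1) = 0.609730 + 0.312004·6.1 = 2.512956
residual = y − ŷ = 2 − 2.512956 = -0.512956

-0.513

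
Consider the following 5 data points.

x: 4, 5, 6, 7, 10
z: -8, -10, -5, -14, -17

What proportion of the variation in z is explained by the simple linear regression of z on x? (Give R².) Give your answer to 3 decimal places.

n = 5, Σx = 32, Σy = -54, Σxy = -380, Σx² = 226, Σy² = 674
Sxx = Σx² − (Σx)²/n = 226 − 204.8 = 21.2
Sxy = Σxy − (Σx)(Σy)/n = -380 − (-345.6) = -34.4
Syy = Σy² − (Σy)²/n = 674 − 583.2 = 90.8
R² = Sxy²/(Sxx·Syy) = (-34.4)²/(21.2·90.8) = 0.614745

0.615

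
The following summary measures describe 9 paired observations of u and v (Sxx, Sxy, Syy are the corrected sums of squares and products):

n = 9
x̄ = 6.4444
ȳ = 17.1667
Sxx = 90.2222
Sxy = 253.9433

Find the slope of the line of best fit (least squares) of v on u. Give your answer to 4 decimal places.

b = Sxy/Sxx = 253.9433/90.2222 = 2.814643

2.8146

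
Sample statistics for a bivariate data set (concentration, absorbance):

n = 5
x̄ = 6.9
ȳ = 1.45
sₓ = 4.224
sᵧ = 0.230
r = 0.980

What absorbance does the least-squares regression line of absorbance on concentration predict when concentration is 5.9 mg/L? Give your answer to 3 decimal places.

1.397

b = r · sᵧ/sₓ = 0.98 · 0.23/4.224 = 0.053362
a = ȳ − b·x̄ = 1.45 − 0.053362·6.9 = 1.081804
ŷ(5.9) = a + b·5.9 = 1.081804 + 0.053362·5.9 = 1.396638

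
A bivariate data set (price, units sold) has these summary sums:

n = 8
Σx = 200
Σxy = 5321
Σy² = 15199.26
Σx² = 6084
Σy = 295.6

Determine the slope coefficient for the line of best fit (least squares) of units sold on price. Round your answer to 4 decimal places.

Sxx = Σx² − (Σx)²/n = 6084 − 5000 = 1084
Sxy = Σxy − (Σx)(Σy)/n = 5321 − 7390 = -2069
b = Sxy/Sxx = -2069/1084 = -1.908672

-1.9087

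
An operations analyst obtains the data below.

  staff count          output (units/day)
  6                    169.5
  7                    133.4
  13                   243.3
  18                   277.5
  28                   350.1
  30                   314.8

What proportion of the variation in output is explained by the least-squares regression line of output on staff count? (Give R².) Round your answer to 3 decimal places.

n = 6, Σx = 102, Σy = 1488.6, Σxy = 29355.5, Σx² = 2262, Σy² = 404396
Sxx = Σx² − (Σx)²/n = 2262 − 1734 = 528
Sxy = Σxy − (Σx)(Σy)/n = 29355.5 − 25306.2 = 4049.3
Syy = Σy² − (Σy)²/n = 404396 − 369321.66 = 35074.34
R² = Sxy²/(Sxx·Syy) = (4049.3)²/(528·35074.34) = 0.885394

0.885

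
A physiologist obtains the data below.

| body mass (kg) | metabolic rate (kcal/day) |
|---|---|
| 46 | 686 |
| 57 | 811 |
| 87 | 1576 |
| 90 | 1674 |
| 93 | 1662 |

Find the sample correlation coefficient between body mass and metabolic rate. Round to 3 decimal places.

0.994

n = 5, Σx = 373, Σy = 6409, Σxy = 520121, Σx² = 29683, Σy² = 9176613
Sxx = Σx² − (Σx)²/n = 29683 − 27825.8 = 1857.2
Sxy = Σxy − (Σx)(Σy)/n = 520121 − 478111.4 = 42009.6
Syy = Σy² − (Σy)²/n = 9176613 − 8215056.2 = 961556.8
r = Sxy/√(Sxx·Syy) = 42009.6/√(1785803288.96) = 42009.6/42258.765824 = 0.994104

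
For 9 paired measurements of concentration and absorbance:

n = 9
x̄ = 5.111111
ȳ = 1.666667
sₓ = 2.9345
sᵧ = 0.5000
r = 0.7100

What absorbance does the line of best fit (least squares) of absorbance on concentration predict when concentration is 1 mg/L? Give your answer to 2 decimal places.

1.17

b = r · sᵧ/sₓ = 0.71 · 0.5/2.9345 = 0.120975
a = ȳ − b·x̄ = 1.666667 − 0.120975·5.111111 = 1.048352
ŷ(1) = a + b·1 = 1.048352 + 0.120975·1 = 1.169327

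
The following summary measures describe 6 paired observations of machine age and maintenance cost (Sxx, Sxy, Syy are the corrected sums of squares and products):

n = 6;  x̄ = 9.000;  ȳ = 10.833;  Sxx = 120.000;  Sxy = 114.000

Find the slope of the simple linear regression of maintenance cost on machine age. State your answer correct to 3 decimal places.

0.950

b = Sxy/Sxx = 114/120 = 0.95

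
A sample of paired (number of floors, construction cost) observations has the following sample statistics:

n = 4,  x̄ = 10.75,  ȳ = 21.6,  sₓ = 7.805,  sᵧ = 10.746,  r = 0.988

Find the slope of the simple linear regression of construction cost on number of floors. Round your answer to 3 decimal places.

b = r · sᵧ/sₓ = 0.988 · 10.746/7.805 = 1.360288

1.360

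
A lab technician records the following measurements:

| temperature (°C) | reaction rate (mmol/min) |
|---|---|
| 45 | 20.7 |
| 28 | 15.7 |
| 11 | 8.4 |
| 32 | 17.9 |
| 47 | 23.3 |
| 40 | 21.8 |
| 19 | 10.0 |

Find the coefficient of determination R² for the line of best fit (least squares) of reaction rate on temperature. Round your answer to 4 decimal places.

n = 7, Σx = 222, Σy = 117.8, Σxy = 4193.4, Σx² = 8124, Σy² = 2184.08
Sxx = Σx² − (Σx)²/n = 8124 − 7040.571429 = 1083.428571
Sxy = Σxy − (Σx)(Σy)/n = 4193.4 − 3735.942857 = 457.457143
Syy = Σy² − (Σy)²/n = 2184.08 − 1982.405714 = 201.674286
R² = Sxy²/(Sxx·Syy) = (457.457143)²/(1083.428571·201.674286) = 0.957745

0.9577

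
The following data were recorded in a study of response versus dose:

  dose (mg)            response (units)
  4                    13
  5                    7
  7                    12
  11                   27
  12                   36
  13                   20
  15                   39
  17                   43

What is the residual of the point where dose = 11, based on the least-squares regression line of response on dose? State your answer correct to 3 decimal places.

n = 8, Σx = 84, Σy = 197, Σxy = 2476, Σx² = 1038
Sxx = Σx² − (Σx)²/n = 1038 − 882 = 156
Sxy = Σxy − (Σx)(Σy)/n = 2476 − 2068.5 = 407.5
b = Sxy/Sxx = 407.5/156 = 2.612179
a = ȳ − b·x̄ = 24.625 − 2.612179·10.5 = -2.802885
ŷ(11) = -2.802885 + 2.612179·11 = 25.931090
residual = y − ŷ = 27 − 25.931090 = 1.068910

1.069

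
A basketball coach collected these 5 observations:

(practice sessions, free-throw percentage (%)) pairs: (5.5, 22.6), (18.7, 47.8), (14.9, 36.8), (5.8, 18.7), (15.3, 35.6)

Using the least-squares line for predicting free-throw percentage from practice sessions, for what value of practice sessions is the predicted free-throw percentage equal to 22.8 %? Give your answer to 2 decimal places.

7.04

n = 5, Σx = 60.2, Σy = 161.5, Σxy = 2219.62, Σx² = 869.68
Sxx = Σx² − (Σx)²/n = 869.68 − 724.808 = 144.872
Sxy = Σxy − (Σx)(Σy)/n = 2219.62 − 1944.46 = 275.16
b = Sxy/Sxx = 275.16/144.872 = 1.899332
a = ȳ − b·x̄ = 32.3 − 1.899332·12.04 = 9.432045
Set a + b·x = 22.8: x = (22.8 − 9.432045) / 1.899332 = 7.038241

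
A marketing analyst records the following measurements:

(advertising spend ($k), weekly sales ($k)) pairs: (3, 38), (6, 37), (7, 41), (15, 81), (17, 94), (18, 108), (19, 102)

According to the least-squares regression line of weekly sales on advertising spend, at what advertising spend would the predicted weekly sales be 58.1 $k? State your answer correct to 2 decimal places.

n = 7, Σx = 85, Σy = 501, Σxy = 7318, Σx² = 1293
Sxx = Σx² − (Σx)²/n = 1293 − 1032.142857 = 260.857143
Sxy = Σxy − (Σx)(Σy)/n = 7318 − 6083.571429 = 1234.428571
b = Sxy/Sxx = 1234.428571/260.857143 = 4.732202
a = ȳ − b·x̄ = 71.571429 − 4.732202·12.142857 = 14.108981
Set a + b·x = 58.1: x = (58.1 − 14.108981) / 4.732202 = 9.296100

9.30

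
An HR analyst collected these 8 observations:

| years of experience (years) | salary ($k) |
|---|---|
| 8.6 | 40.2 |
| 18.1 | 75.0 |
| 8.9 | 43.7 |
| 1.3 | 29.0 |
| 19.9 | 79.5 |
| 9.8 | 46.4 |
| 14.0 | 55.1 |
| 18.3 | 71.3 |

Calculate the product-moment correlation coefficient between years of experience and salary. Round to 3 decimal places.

0.980

n = 8, Σx = 98.9, Σy = 440.2, Σxy = 6242.81, Σx² = 1505.41, Σy² = 26584.64
Sxx = Σx² − (Σx)²/n = 1505.41 − 1222.65125 = 282.75875
Sxy = Σxy − (Σx)(Σy)/n = 6242.81 − 5441.9725 = 800.8375
Syy = Σy² − (Σy)²/n = 26584.64 − 24222.005 = 2362.635
r = Sxy/√(Sxx·Syy) = 800.8375/√(668055.719306) = 800.8375/817.346756 = 0.979801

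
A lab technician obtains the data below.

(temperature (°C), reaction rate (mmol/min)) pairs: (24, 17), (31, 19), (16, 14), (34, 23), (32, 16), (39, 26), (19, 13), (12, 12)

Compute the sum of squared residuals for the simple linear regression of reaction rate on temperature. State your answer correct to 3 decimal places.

32.327

n = 8, Σx = 207, Σy = 140, Σxy = 3920, Σx² = 5999, Σy² = 2620
Sxx = Σx² − (Σx)²/n = 5999 − 5356.125 = 642.875
Sxy = Σxy − (Σx)(Σy)/n = 3920 − 3622.5 = 297.5
Syy = Σy² − (Σy)²/n = 2620 − 2450 = 170
b = Sxy/Sxx = 297.5/642.875 = 0.462765
SSE = Syy − b·Sxy = 170 − 0.462765·297.5 = 32.327435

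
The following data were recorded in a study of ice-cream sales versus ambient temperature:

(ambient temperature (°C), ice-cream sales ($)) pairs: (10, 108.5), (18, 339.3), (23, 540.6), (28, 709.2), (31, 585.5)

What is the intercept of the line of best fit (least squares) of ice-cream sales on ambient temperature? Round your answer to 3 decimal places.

-129.474

n = 5, Σx = 110, Σy = 2283.1, Σxy = 57634.3, Σx² = 2698
Sxx = Σx² − (Σx)²/n = 2698 − 2420 = 278
Sxy = Σxy − (Σx)(Σy)/n = 57634.3 − 50228.2 = 7406.1
b = Sxy/Sxx = 7406.1/278 = 26.640647
a = ȳ − b·x̄ = 456.62 − 26.640647·22 = -129.474245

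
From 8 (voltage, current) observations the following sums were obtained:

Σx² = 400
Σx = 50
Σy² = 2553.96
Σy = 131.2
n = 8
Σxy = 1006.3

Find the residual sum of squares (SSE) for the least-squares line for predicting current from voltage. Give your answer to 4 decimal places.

5.6207

Sxx = Σx² − (Σx)²/n = 400 − 312.5 = 87.5
Sxy = Σxy − (Σx)(Σy)/n = 1006.3 − 820 = 186.3
Syy = Σy² − (Σy)²/n = 2553.96 − 2151.68 = 402.28
b = Sxy/Sxx = 186.3/87.5 = 2.129143
SSE = Syy − b·Sxy = 402.28 − 2.129143·186.3 = 5.620686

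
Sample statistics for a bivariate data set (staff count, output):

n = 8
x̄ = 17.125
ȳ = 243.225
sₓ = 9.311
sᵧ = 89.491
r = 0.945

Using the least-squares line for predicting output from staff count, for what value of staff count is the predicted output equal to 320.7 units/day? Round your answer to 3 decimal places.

b = r · sᵧ/sₓ = 0.945 · 89.491/9.311 = 9.082697
a = ȳ − b·x̄ = 243.225 − 9.082697·17.125 = 87.683808
Set a + b·x = 320.7: x = (320.7 − 87.683808) / 9.082697 = 25.654955

25.655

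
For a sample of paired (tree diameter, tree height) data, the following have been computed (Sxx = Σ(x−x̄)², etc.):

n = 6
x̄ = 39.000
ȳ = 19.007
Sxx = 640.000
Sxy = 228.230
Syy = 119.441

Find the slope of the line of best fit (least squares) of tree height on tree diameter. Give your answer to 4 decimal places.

0.3566

b = Sxy/Sxx = 228.23/640 = 0.356609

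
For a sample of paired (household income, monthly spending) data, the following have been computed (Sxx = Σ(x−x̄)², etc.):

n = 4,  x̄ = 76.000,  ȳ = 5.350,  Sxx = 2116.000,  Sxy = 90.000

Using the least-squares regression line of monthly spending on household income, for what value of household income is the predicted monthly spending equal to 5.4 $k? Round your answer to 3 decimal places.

77.176

b = Sxy/Sxx = 90/2116 = 0.042533
a = ȳ − b·x̄ = 5.35 − 0.042533·76 = 2.117486
Set a + b·x = 5.4: x = (5.4 − 2.117486) / 0.042533 = 77.175556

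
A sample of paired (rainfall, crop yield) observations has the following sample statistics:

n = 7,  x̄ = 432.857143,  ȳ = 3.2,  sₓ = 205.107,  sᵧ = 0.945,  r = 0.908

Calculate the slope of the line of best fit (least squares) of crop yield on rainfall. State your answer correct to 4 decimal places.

b = r · sᵧ/sₓ = 0.908 · 0.945/205.107 = 0.004183

0.0042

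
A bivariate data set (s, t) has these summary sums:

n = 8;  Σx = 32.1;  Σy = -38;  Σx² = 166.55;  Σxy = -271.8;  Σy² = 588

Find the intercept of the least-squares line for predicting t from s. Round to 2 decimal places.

Sxx = Σx² − (Σx)²/n = 166.55 − 128.80125 = 37.74875
Sxy = Σxy − (Σx)(Σy)/n = -271.8 − (-152.475) = -119.325
b = Sxy/Sxx = -119.325/37.74875 = -3.161032
a = ȳ − b·x̄ = -4.75 − (-3.161032)·4.0125 = 7.933640

7.93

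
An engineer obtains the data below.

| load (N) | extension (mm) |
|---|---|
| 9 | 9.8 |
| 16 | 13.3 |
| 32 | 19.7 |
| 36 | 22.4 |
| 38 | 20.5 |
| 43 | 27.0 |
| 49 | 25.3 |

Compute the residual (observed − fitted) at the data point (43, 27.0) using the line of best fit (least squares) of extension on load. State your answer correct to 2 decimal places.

2.63

n = 7, Σx = 223, Σy = 138, Σxy = 4917.5, Σx² = 8351
Sxx = Σx² − (Σx)²/n = 8351 − 7104.142857 = 1246.857143
Sxy = Σxy − (Σx)(Σy)/n = 4917.5 − 4396.285714 = 521.214286
b = Sxy/Sxx = 521.214286/1246.857143 = 0.418022
a = ȳ − b·x̄ = 19.714286 − 0.418022·31.857143 = 6.397285
ŷ(43) = 6.397285 + 0.418022·43 = 24.372250
residual = y − ŷ = 27.0 − 24.372250 = 2.627750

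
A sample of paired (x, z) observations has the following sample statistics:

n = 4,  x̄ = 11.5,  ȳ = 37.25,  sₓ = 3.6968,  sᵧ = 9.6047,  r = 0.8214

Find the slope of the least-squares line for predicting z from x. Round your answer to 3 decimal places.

2.134

b = r · sᵧ/sₓ = 0.8214 · 9.6047/3.6968 = 2.134089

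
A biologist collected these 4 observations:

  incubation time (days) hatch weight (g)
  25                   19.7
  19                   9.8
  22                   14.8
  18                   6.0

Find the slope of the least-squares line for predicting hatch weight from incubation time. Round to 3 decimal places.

1.867

n = 4, Σx = 84, Σy = 50.3, Σxy = 1112.3, Σx² = 1794
Sxx = Σx² − (Σx)²/n = 1794 − 1764 = 30
Sxy = Σxy − (Σx)(Σy)/n = 1112.3 − 1056.3 = 56
b = Sxy/Sxx = 56/30 = 1.866667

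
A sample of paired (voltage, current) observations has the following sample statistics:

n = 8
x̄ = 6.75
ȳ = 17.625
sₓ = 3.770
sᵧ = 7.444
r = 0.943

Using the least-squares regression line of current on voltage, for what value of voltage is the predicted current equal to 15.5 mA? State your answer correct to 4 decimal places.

b = r · sᵧ/sₓ = 0.943 · 7.444/3.77 = 1.861987
a = ȳ − b·x̄ = 17.625 − 1.861987·6.75 = 5.056586
Set a + b·x = 15.5: x = (15.5 − 5.056586) / 1.861987 = 5.608746

5.6087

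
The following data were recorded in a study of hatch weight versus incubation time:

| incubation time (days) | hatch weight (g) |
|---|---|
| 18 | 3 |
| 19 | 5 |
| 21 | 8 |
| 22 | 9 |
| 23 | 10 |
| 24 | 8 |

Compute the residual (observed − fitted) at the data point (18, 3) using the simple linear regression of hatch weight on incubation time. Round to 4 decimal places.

n = 6, Σx = 127, Σy = 43, Σxy = 937, Σx² = 2715
Sxx = Σx² − (Σx)²/n = 2715 − 2688.166667 = 26.833333
Sxy = Σxy − (Σx)(Σy)/n = 937 − 910.166667 = 26.833333
b = Sxy/Sxx = 26.833333/26.833333 = 1
a = ȳ − b·x̄ = 7.166667 − 1·21.166667 = -14
ŷ(18) = -14 + 1·18 = 4
residual = y − ŷ = 3 − 4 = -1

-1.0000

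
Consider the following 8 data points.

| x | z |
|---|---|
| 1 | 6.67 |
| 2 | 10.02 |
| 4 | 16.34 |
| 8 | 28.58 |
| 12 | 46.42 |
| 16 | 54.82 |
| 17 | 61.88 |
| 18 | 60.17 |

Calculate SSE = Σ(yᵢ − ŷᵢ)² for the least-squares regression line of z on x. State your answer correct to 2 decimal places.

n = 8, Σx = 78, Σy = 284.9, Σxy = 3889.89, Σx² = 1098, Σy² = 13838.3134
Sxx = Σx² − (Σx)²/n = 1098 − 760.5 = 337.5
Sxy = Σxy − (Σx)(Σy)/n = 3889.89 − 2777.775 = 1112.115
Syy = Σy² − (Σy)²/n = 13838.3134 − 10146.00125 = 3692.31215
b = Sxy/Sxx = 1112.115/337.5 = 3.295156
SSE = Syy − b·Sxy = 3692.31215 − 3.295156·1112.115 = 27.720229

27.72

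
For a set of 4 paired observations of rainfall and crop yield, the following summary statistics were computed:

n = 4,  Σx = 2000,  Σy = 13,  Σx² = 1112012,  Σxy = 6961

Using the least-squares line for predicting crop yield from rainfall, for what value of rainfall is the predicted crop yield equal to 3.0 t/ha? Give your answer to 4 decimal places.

439.2560

Sxx = Σx² − (Σx)²/n = 1112012 − 1000000 = 112012
Sxy = Σxy − (Σx)(Σy)/n = 6961 − 6500 = 461
b = Sxy/Sxx = 461/112012 = 0.004116
a = ȳ − b·x̄ = 3.25 − 0.004116·500 = 1.192185
Set a + b·x = 3.0: x = (3.0 − 1.192185) / 0.004116 = 439.255965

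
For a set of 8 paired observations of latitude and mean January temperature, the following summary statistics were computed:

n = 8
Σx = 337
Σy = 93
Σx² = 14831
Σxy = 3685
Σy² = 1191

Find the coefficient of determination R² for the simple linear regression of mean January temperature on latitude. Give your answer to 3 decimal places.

Sxx = Σx² − (Σx)²/n = 14831 − 14196.125 = 634.875
Sxy = Σxy − (Σx)(Σy)/n = 3685 − 3917.625 = -232.625
Syy = Σy² − (Σy)²/n = 1191 − 1081.125 = 109.875
R² = Sxy²/(Sxx·Syy) = (-232.625)²/(634.875·109.875) = 0.775757

0.776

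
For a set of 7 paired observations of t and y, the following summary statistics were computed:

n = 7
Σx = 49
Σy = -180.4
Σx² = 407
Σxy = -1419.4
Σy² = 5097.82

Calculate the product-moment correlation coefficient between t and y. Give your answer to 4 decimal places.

-0.9242

Sxx = Σx² − (Σx)²/n = 407 − 343 = 64
Sxy = Σxy − (Σx)(Σy)/n = -1419.4 − (-1262.8) = -156.6
Syy = Σy² − (Σy)²/n = 5097.82 − 4649.165714 = 448.654286
r = Sxy/√(Sxx·Syy) = -156.6/√(28713.874286) = -156.6/169.451687 = -0.924157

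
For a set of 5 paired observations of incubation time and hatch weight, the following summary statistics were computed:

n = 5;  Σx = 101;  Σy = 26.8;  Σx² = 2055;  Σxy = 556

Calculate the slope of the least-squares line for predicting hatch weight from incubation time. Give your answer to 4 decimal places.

Sxx = Σx² − (Σx)²/n = 2055 − 2040.2 = 14.8
Sxy = Σxy − (Σx)(Σy)/n = 556 − 541.36 = 14.64
b = Sxy/Sxx = 14.64/14.8 = 0.989189

0.9892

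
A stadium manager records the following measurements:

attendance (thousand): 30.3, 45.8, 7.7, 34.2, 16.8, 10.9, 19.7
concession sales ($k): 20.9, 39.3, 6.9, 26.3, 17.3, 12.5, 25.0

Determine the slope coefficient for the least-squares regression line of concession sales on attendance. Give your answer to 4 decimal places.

n = 7, Σx = 165.4, Σy = 148.2, Σxy = 4305.19, Σx² = 5033.8
Sxx = Σx² − (Σx)²/n = 5033.8 − 3908.165714 = 1125.634286
Sxy = Σxy − (Σx)(Σy)/n = 4305.19 − 3501.754286 = 803.435714
b = Sxy/Sxx = 803.435714/1125.634286 = 0.713763

0.7138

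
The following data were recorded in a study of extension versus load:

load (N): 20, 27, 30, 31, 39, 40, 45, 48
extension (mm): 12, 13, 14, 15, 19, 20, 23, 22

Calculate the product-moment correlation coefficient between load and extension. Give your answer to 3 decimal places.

0.973

n = 8, Σx = 280, Σy = 138, Σxy = 5108, Σx² = 10440, Σy² = 2508
Sxx = Σx² − (Σx)²/n = 10440 − 9800 = 640
Sxy = Σxy − (Σx)(Σy)/n = 5108 − 4830 = 278
Syy = Σy² − (Σy)²/n = 2508 − 2380.5 = 127.5
r = Sxy/√(Sxx·Syy) = 278/√(81600) = 278/285.657137 = 0.973195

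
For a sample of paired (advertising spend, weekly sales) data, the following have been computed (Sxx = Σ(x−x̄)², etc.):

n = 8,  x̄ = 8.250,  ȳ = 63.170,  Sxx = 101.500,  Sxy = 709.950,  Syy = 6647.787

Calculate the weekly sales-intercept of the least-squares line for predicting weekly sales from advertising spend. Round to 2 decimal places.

b = Sxy/Sxx = 709.95/101.5 = 6.994581
a = ȳ − b·x̄ = 63.17 − 6.994581·8.25 = 5.464704

5.46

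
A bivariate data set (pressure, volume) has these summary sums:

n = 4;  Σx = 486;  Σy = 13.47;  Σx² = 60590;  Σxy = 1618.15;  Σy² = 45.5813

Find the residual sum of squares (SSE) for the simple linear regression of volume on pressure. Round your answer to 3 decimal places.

Sxx = Σx² − (Σx)²/n = 60590 − 59049 = 1541
Sxy = Σxy − (Σx)(Σy)/n = 1618.15 − 1636.605 = -18.455
Syy = Σy² − (Σy)²/n = 45.5813 − 45.360225 = 0.221075
b = Sxy/Sxx = -18.455/1541 = -0.011976
SSE = Syy − b·Sxy = 0.221075 − (-0.011976)·(-18.455) = 0.000058

0.000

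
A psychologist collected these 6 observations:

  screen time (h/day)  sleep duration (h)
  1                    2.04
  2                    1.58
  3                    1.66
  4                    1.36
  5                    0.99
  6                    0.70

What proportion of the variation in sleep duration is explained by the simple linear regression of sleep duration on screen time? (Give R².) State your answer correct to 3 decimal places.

n = 6, Σx = 21, Σy = 8.33, Σxy = 24.77, Σx² = 91, Σy² = 12.7333
Sxx = Σx² − (Σx)²/n = 91 − 73.5 = 17.5
Sxy = Σxy − (Σx)(Σy)/n = 24.77 − 29.155 = -4.385
Syy = Σy² − (Σy)²/n = 12.7333 − 11.564817 = 1.168483
R² = Sxy²/(Sxx·Syy) = (-4.385)²/(17.5·1.168483) = 0.940326

0.940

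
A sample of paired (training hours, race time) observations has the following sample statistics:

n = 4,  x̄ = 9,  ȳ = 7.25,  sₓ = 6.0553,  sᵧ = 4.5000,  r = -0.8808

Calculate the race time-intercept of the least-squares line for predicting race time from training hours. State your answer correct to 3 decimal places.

b = r · sᵧ/sₓ = -0.8808 · 4.5/6.0553 = -0.654567
a = ȳ − b·x̄ = 7.25 − (-0.654567)·9 = 13.141104

13.141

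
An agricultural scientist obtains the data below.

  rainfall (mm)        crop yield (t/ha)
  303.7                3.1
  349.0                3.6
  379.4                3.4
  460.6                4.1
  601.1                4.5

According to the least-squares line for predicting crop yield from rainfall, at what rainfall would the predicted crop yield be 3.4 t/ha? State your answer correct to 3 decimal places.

344.559

n = 5, Σx = 2093.8, Σy = 18.7, Σxy = 8081.24, Σx² = 931452.62
Sxx = Σx² − (Σx)²/n = 931452.62 − 876799.688 = 54652.932
Sxy = Σxy − (Σx)(Σy)/n = 8081.24 − 7830.812 = 250.428
b = Sxy/Sxx = 250.428/54652.932 = 0.004582
a = ȳ − b·x̄ = 3.74 − 0.004582·418.76 = 1.821178
Set a + b·x = 3.4: x = (3.4 − 1.821178) / 0.004582 = 344.559045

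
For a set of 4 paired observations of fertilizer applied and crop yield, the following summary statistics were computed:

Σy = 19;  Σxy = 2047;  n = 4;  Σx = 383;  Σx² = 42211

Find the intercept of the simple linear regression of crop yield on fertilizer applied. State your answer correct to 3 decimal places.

Sxx = Σx² − (Σx)²/n = 42211 − 36672.25 = 5538.75
Sxy = Σxy − (Σx)(Σy)/n = 2047 − 1819.25 = 227.75
b = Sxy/Sxx = 227.75/5538.75 = 0.041119
a = ȳ − b·x̄ = 4.75 − 0.041119·95.75 = 0.812819

0.813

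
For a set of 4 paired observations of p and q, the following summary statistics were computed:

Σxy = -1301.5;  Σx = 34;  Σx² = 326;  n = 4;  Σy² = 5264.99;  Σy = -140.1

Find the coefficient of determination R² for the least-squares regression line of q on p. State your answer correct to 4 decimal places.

0.9243

Sxx = Σx² − (Σx)²/n = 326 − 289 = 37
Sxy = Σxy − (Σx)(Σy)/n = -1301.5 − (-1190.85) = -110.65
Syy = Σy² − (Σy)²/n = 5264.99 − 4907.0025 = 357.9875
R² = Sxy²/(Sxx·Syy) = (-110.65)²/(37·357.9875) = 0.924343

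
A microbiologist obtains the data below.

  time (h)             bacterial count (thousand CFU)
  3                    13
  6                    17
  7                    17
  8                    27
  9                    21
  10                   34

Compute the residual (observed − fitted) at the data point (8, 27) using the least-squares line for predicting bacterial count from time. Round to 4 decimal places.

3.3243

n = 6, Σx = 43, Σy = 129, Σxy = 1005, Σx² = 339
Sxx = Σx² − (Σx)²/n = 339 − 308.166667 = 30.833333
Sxy = Σxy − (Σx)(Σy)/n = 1005 − 924.5 = 80.5
b = Sxy/Sxx = 80.5/30.833333 = 2.610811
a = ȳ − b·x̄ = 21.5 − 2.610811·7.166667 = 2.789189
ŷ(8) = 2.789189 + 2.610811·8 = 23.675676
residual = y − ŷ = 27 − 23.675676 = 3.324324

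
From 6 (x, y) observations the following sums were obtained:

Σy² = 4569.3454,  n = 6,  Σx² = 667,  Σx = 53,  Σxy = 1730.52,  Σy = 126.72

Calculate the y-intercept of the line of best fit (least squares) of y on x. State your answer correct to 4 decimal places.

Sxx = Σx² − (Σx)²/n = 667 − 468.166667 = 198.833333
Sxy = Σxy − (Σx)(Σy)/n = 1730.52 − 1119.36 = 611.16
b = Sxy/Sxx = 611.16/198.833333 = 3.073730
a = ȳ − b·x̄ = 21.12 − 3.073730·8.833333 = -6.031282

-6.0313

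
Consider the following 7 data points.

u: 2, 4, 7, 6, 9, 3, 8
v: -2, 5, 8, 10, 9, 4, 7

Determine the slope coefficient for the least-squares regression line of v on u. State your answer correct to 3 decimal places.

n = 7, Σx = 39, Σy = 41, Σxy = 281, Σx² = 259
Sxx = Σx² − (Σx)²/n = 259 − 217.285714 = 41.714286
Sxy = Σxy − (Σx)(Σy)/n = 281 − 228.428571 = 52.571429
b = Sxy/Sxx = 52.571429/41.714286 = 1.260274

1.260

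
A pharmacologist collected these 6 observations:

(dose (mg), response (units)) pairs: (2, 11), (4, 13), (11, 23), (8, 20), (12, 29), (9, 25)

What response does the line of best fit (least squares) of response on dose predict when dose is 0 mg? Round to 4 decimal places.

n = 6, Σx = 46, Σy = 121, Σxy = 1060, Σx² = 430
Sxx = Σx² − (Σx)²/n = 430 − 352.666667 = 77.333333
Sxy = Σxy − (Σx)(Σy)/n = 1060 − 927.666667 = 132.333333
b = Sxy/Sxx = 132.333333/77.333333 = 1.711207
a = ȳ − b·x̄ = 20.166667 − 1.711207·7.666667 = 7.047414
ŷ(0) = a + b·0 = 7.047414 + 1.711207·0 = 7.047414

7.0474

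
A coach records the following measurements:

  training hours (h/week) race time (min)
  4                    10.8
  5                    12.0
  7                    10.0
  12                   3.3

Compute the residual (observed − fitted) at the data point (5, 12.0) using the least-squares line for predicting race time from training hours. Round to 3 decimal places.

n = 4, Σx = 28, Σy = 36.1, Σxy = 212.8, Σx² = 234
Sxx = Σx² − (Σx)²/n = 234 − 196 = 38
Sxy = Σxy − (Σx)(Σy)/n = 212.8 − 252.7 = -39.9
b = Sxy/Sxx = -39.9/38 = -1.05
a = ȳ − b·x̄ = 9.025 − (-1.05)·7 = 16.375
ŷ(5) = 16.375 + (-1.05)·5 = 11.125
residual = y − ŷ = 12.0 − 11.125 = 0.875

0.875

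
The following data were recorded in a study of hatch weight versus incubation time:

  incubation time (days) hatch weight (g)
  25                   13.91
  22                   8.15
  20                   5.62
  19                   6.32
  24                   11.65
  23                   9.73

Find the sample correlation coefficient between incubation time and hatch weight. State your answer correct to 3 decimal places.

n = 6, Σx = 133, Σy = 55.38, Σxy = 1262.92, Σx² = 2975, Σy² = 561.8328
Sxx = Σx² − (Σx)²/n = 2975 − 2948.166667 = 26.833333
Sxy = Σxy − (Σx)(Σy)/n = 1262.92 − 1227.59 = 35.33
Syy = Σy² − (Σy)²/n = 561.8328 − 511.1574 = 50.6754
r = Sxy/√(Sxx·Syy) = 35.33/√(1359.7899) = 35.33/36.875329 = 0.958093

0.958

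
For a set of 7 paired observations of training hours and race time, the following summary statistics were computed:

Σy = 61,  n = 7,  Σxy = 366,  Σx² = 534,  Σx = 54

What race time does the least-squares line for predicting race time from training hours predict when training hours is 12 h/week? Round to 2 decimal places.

4.90

Sxx = Σx² − (Σx)²/n = 534 − 416.571429 = 117.428571
Sxy = Σxy − (Σx)(Σy)/n = 366 − 470.571429 = -104.571429
b = Sxy/Sxx = -104.571429/117.428571 = -0.890511
a = ȳ − b·x̄ = 8.714286 − (-0.890511)·7.714286 = 15.583942
ŷ(12) = a + b·12 = 15.583942 + (-0.890511)·12 = 4.897810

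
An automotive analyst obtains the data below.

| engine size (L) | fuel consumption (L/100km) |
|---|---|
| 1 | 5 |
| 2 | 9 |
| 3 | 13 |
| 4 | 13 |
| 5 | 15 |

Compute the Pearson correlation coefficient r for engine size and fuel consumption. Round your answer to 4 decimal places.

0.9487

n = 5, Σx = 15, Σy = 55, Σxy = 189, Σx² = 55, Σy² = 669
Sxx = Σx² − (Σx)²/n = 55 − 45 = 10
Sxy = Σxy − (Σx)(Σy)/n = 189 − 165 = 24
Syy = Σy² − (Σy)²/n = 669 − 605 = 64
r = Sxy/√(Sxx·Syy) = 24/√(640) = 24/25.298221 = 0.948683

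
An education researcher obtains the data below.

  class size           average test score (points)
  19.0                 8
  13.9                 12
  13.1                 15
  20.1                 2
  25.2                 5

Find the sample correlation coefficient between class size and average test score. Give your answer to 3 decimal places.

-0.827

n = 5, Σx = 91.3, Σy = 42, Σxy = 681.5, Σx² = 1764.87, Σy² = 462
Sxx = Σx² − (Σx)²/n = 1764.87 − 1667.138 = 97.732
Sxy = Σxy − (Σx)(Σy)/n = 681.5 − 766.92 = -85.42
Syy = Σy² − (Σy)²/n = 462 − 352.8 = 109.2
r = Sxy/√(Sxx·Syy) = -85.42/√(10672.3344) = -85.42/103.306991 = -0.826856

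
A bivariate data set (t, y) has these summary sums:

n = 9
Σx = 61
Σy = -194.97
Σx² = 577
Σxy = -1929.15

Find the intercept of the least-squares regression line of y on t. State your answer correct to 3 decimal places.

3.519

Sxx = Σx² − (Σx)²/n = 577 − 413.444444 = 163.555556
Sxy = Σxy − (Σx)(Σy)/n = -1929.15 − (-1321.463333) = -607.686667
b = Sxy/Sxx = -607.686667/163.555556 = -3.715476
a = ȳ − b·x̄ = -21.663333 − (-3.715476)·6.777778 = 3.519334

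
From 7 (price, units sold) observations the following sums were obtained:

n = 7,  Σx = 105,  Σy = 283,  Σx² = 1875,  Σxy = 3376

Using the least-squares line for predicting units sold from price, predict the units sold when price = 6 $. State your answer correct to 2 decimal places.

Sxx = Σx² − (Σx)²/n = 1875 − 1575 = 300
Sxy = Σxy − (Σx)(Σy)/n = 3376 − 4245 = -869
b = Sxy/Sxx = -869/300 = -2.896667
a = ȳ − b·x̄ = 40.428571 − (-2.896667)·15 = 83.878571
ŷ(6) = a + b·6 = 83.878571 + (-2.896667)·6 = 66.498571

66.50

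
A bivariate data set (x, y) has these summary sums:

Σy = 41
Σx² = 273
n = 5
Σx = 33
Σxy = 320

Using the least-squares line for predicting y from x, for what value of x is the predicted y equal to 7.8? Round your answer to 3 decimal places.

Sxx = Σx² − (Σx)²/n = 273 − 217.8 = 55.2
Sxy = Σxy − (Σx)(Σy)/n = 320 − 270.6 = 49.4
b = Sxy/Sxx = 49.4/55.2 = 0.894928
a = ȳ − b·x̄ = 8.2 − 0.894928·6.6 = 2.293478
Set a + b·x = 7.8: x = (7.8 − 2.293478) / 0.894928 = 6.153036

6.153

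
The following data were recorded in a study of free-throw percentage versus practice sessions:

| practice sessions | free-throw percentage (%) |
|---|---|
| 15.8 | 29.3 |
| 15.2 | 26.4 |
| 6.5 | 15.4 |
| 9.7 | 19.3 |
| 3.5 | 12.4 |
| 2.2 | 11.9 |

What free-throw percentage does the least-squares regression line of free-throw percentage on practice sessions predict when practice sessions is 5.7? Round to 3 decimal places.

15.217

n = 6, Σx = 52.9, Σy = 114.7, Σxy = 1221.11, Σx² = 634.11
Sxx = Σx² − (Σx)²/n = 634.11 − 466.401667 = 167.708333
Sxy = Σxy − (Σx)(Σy)/n = 1221.11 − 1011.271667 = 209.838333
b = Sxy/Sxx = 209.838333/167.708333 = 1.251210
a = ȳ − b·x̄ = 19.116667 − 1.251210·8.816667 = 8.085166
ŷ(5.7) = a + b·5.7 = 8.085166 + 1.251210·5.7 = 15.217062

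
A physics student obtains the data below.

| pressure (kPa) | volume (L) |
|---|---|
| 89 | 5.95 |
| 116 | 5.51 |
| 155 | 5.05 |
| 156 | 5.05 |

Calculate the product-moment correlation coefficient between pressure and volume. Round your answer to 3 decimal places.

n = 4, Σx = 516, Σy = 21.56, Σxy = 2739.26, Σx² = 69738, Σy² = 116.7676
Sxx = Σx² − (Σx)²/n = 69738 − 66564 = 3174
Sxy = Σxy − (Σx)(Σy)/n = 2739.26 − 2781.24 = -41.98
Syy = Σy² − (Σy)²/n = 116.7676 − 116.2084 = 0.5592
r = Sxy/√(Sxx·Syy) = -41.98/√(1774.9008) = -41.98/42.129572 = -0.996450

-0.996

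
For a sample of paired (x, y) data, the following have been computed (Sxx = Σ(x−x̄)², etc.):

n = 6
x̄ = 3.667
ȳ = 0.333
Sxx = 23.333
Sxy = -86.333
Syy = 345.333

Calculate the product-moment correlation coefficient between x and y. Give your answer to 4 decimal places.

-0.9618

r = Sxy/√(Sxx·Syy) = -86.333/√(8057.654889) = -86.333/89.764441 = -0.961773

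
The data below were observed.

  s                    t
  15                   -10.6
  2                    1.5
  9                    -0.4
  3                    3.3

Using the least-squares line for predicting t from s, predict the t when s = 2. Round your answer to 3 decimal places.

3.507

n = 4, Σx = 29, Σy = -6.2, Σxy = -149.7, Σx² = 319
Sxx = Σx² − (Σx)²/n = 319 − 210.25 = 108.75
Sxy = Σxy − (Σx)(Σy)/n = -149.7 − (-44.95) = -104.75
b = Sxy/Sxx = -104.75/108.75 = -0.963218
a = ȳ − b·x̄ = -1.55 − (-0.963218)·7.25 = 5.433333
ŷ(2) = a + b·2 = 5.433333 + (-0.963218)·2 = 3.506897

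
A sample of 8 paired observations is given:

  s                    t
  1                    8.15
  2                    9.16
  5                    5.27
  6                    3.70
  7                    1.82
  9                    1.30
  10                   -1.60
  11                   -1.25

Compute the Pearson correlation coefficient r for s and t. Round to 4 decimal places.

-0.9778

n = 8, Σx = 51, Σy = 26.55, Σxy = 69.71, Σx² = 417, Σy² = 200.9159
Sxx = Σx² − (Σx)²/n = 417 − 325.125 = 91.875
Sxy = Σxy − (Σx)(Σy)/n = 69.71 − 169.25625 = -99.54625
Syy = Σy² − (Σy)²/n = 200.9159 − 88.112813 = 112.803088
r = Sxy/√(Sxx·Syy) = -99.54625/√(10363.783664) = -99.54625/101.802670 = -0.977835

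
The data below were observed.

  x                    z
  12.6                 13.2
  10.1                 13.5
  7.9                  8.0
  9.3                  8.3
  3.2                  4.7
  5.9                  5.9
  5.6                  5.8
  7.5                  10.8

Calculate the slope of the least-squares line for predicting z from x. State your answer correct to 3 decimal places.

n = 8, Σx = 62.1, Σy = 70.2, Σxy = 606.39, Σx² = 542.33
Sxx = Σx² − (Σx)²/n = 542.33 − 482.05125 = 60.27875
Sxy = Σxy − (Σx)(Σy)/n = 606.39 − 544.9275 = 61.4625
b = Sxy/Sxx = 61.4625/60.27875 = 1.019638

1.020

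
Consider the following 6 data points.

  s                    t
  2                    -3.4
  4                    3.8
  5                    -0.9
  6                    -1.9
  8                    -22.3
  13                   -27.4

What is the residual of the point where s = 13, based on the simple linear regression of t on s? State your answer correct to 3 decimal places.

n = 6, Σx = 38, Σy = -52.1, Σxy = -542.1, Σx² = 314
Sxx = Σx² − (Σx)²/n = 314 − 240.666667 = 73.333333
Sxy = Σxy − (Σx)(Σy)/n = -542.1 − (-329.966667) = -212.133333
b = Sxy/Sxx = -212.133333/73.333333 = -2.892727
a = ȳ − b·x̄ = -8.683333 − (-2.892727)·6.333333 = 9.637273
ŷ(13) = 9.637273 + (-2.892727)·13 = -27.968182
residual = y − ŷ = -27.4 − (-27.968182) = 0.568182

0.568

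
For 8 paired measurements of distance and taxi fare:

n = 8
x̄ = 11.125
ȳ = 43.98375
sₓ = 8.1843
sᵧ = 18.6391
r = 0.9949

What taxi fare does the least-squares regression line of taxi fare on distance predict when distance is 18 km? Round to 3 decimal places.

59.561

b = r · sᵧ/sₓ = 0.9949 · 18.6391/8.1843 = 2.265807
a = ȳ − b·x̄ = 43.98375 − 2.265807·11.125 = 18.776652
ŷ(18) = a + b·18 = 18.776652 + 2.265807·18 = 59.561170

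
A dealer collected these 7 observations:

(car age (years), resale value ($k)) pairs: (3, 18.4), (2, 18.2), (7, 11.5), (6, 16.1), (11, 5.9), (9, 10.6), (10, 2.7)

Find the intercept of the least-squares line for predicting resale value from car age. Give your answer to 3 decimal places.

n = 7, Σx = 48, Σy = 83.4, Σxy = 456, Σx² = 400
Sxx = Σx² − (Σx)²/n = 400 − 329.142857 = 70.857143
Sxy = Σxy − (Σx)(Σy)/n = 456 − 571.885714 = -115.885714
b = Sxy/Sxx = -115.885714/70.857143 = -1.635484
a = ȳ − b·x̄ = 11.914286 − (-1.635484)·6.857143 = 23.129032

23.129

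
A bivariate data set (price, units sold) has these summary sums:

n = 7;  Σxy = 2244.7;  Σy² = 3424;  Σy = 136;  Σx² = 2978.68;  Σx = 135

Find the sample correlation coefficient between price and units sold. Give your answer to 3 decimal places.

Sxx = Σx² − (Σx)²/n = 2978.68 − 2603.571429 = 375.108571
Sxy = Σxy − (Σx)(Σy)/n = 2244.7 − 2622.857143 = -378.157143
Syy = Σy² − (Σy)²/n = 3424 − 2642.285714 = 781.714286
r = Sxy/√(Sxx·Syy) = -378.157143/√(293227.728980) = -378.157143/541.505059 = -0.698345

-0.698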